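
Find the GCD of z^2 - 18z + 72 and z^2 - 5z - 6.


Factor each:
  z^2 - 18z + 72 = (z - 6)(z - 12)
  z^2 - 5z - 6 = (z - 6)(z + 1)
Common monic factor: z - 6


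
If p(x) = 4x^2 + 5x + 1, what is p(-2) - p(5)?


p(-2) = 7
p(5) = 126
p(-2) - p(5) = 7 - 126 = -119


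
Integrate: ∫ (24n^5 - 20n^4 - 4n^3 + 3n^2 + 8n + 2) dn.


Reverse power rule on each term:
  ∫ 24n^5 dn = 4n^6
  ∫ -20n^4 dn = -4n^5
  ∫ -4n^3 dn = -n^4
  ∫ 3n^2 dn = n^3
  ∫ 8n dn = 4n^2
  ∫ 2 dn = 2n
F(n) = 4n^6 - 4n^5 - n^4 + n^3 + 4n^2 + 2n + C


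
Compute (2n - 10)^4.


Expand (2n - 10)^4 by repeated multiplication:
  (2n - 10)^2 = 4n^2 - 40n + 100
  (2n - 10)^3 = 8n^3 - 120n^2 + 600n - 1000
= 16n^4 - 320n^3 + 2400n^2 - 8000n + 10000


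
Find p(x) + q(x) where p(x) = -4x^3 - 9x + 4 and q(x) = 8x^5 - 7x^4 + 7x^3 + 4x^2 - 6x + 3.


Align terms by degree and add:
  -4x^3 - 9x + 4
+ 8x^5 - 7x^4 + 7x^3 + 4x^2 - 6x + 3
= 8x^5 - 7x^4 + 3x^3 + 4x^2 - 15x + 7


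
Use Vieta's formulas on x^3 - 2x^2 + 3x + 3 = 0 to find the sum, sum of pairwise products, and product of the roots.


Monic cubic x^3+bx^2+cx+d=0: sum=-b, pairwise sum=c, product=-d.
b=-2, c=3, d=3
r1+r2+r3 = 2
r1r2+r1r3+r2r3 = 3
r1r2r3 = -3


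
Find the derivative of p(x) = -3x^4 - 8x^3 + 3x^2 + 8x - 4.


Apply the power rule term by term:
  d/dx(-3x^4) = -12x^3
  d/dx(-8x^3) = -24x^2
  d/dx(3x^2) = 6x
  d/dx(8x) = 8
  d/dx(-4) = 0
p'(x) = -12x^3 - 24x^2 + 6x + 8


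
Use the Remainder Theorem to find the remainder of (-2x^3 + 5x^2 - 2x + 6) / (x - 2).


By the Remainder Theorem, the remainder equals p(2):
  -2*(2)^3 = -16
  5*(2)^2 = 20
  -2*(2)^1 = -4
  constant: 6
Sum: -16 + 20 - 4 + 6 = 6


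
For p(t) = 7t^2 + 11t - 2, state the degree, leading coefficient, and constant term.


Highest power of t is 2, with coefficient 7. Constant term is -2.
Degree = 2, leading coefficient = 7, constant term = -2


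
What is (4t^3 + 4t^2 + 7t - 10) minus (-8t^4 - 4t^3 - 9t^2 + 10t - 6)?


Distribute the minus sign:
  (4t^3 + 4t^2 + 7t - 10)
- (-8t^4 - 4t^3 - 9t^2 + 10t - 6)
Negate second polynomial: 8t^4 + 4t^3 + 9t^2 - 10t + 6
Add: 8t^4 + 8t^3 + 13t^2 - 3t - 4


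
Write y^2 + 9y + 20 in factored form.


Roots satisfy r1 + r2 = -b/a = -9 and r1*r2 = c/a = 20.
So r1 = -5, r2 = -4.
y^2 + 9y + 20 = (y - r1)(y - r2) = (y + 5)(y + 4)


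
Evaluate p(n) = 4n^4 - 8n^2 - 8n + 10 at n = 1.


Using direct substitution:
  4 * (1)^4 = 4
  0 * (1)^3 = 0
  -8 * (1)^2 = -8
  -8 * (1)^1 = -8
  constant: 10
Sum = 4 + 0 - 8 - 8 + 10 = -2


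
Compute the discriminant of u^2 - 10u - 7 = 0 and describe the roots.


D = b^2 - 4ac = (-10)^2 - 4(1)(-7) = 100 + 28 = 128
Since D > 0: two distinct irrational roots


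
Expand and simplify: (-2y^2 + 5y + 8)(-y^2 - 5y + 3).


Distribute each term of the first polynomial:
  (-2y^2)(-y^2 - 5y + 3) = 2y^4 + 10y^3 - 6y^2
  (5y)(-y^2 - 5y + 3) = -5y^3 - 25y^2 + 15y
  (8)(-y^2 - 5y + 3) = -8y^2 - 40y + 24
Sum: 2y^4 + 5y^3 - 39y^2 - 25y + 24


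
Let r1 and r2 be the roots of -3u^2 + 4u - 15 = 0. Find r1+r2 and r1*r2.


For au^2+bu+c=0: sum = -b/a, product = c/a.
a=-3, b=4, c=-15
Sum = -(4)/-3 = 4/3
Product = (-15)/-3 = 5


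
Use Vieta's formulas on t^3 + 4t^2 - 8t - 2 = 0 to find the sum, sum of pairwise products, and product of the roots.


Monic cubic t^3+bt^2+ct+d=0: sum=-b, pairwise sum=c, product=-d.
b=4, c=-8, d=-2
r1+r2+r3 = -4
r1r2+r1r3+r2r3 = -8
r1r2r3 = 2


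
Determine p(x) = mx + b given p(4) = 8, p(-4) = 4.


p(x) = mx + b. Using p(4)=8, p(-4)=4:
m = (8 - 4)/(4 + 4) = 4/8 = 1/2
b = 8 - m*(4) = 8 - 2 = 6
p(x) = (1/2)x + 6


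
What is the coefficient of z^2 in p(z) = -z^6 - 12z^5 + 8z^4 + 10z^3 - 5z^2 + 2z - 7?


Read off the coefficient of z^2: -5


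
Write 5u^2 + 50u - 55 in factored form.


Roots satisfy r1 + r2 = -b/a = -10 and r1*r2 = c/a = -11.
So r1 = 1, r2 = -11.
5u^2 + 50u - 55 = 5(u - r1)(u - r2) = 5(u - 1)(u + 11)


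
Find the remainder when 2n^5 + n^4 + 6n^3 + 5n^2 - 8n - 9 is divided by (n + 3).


By the Remainder Theorem, the remainder equals p(-3):
  2*(-3)^5 = -486
  1*(-3)^4 = 81
  6*(-3)^3 = -162
  5*(-3)^2 = 45
  -8*(-3)^1 = 24
  constant: -9
Sum: -486 + 81 - 162 + 45 + 24 - 9 = -507


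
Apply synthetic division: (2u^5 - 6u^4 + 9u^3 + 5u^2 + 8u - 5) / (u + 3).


Synthetic division with c = -3. Coefficients: 2, -6, 9, 5, 8, -5
Bring down 2.
  2 * -3 = -6; -6 - 6 = -12
  -12 * -3 = 36; 36 + 9 = 45
  45 * -3 = -135; -135 + 5 = -130
  -130 * -3 = 390; 390 + 8 = 398
  398 * -3 = -1194; -1194 - 5 = -1199
Quotient: 2u^4 - 12u^3 + 45u^2 - 130u + 398, Remainder: -1199


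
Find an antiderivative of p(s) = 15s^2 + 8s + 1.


Reverse power rule on each term:
  ∫ 15s^2 ds = 5s^3
  ∫ 8s ds = 4s^2
  ∫ 1 ds = s
F(s) = 5s^3 + 4s^2 + s + C


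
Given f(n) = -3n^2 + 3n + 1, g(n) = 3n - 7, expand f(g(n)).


Substitute g(n) into f:
f(g(n)) = -3*(3n - 7)^2 + 3*(3n - 7) + 1
(3n - 7)^2 = 9n^2 - 42n + 49
Expand and combine: -27n^2 + 135n - 167


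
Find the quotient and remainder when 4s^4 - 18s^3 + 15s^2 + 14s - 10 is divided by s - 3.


(4s^4 - 18s^3 + 15s^2 + 14s - 10) / (s - 3)
Step 1: 4s^3 * (s - 3) = 4s^4 - 12s^3; subtract.
Step 2: -6s^2 * (s - 3) = -6s^3 + 18s^2; subtract.
Step 3: -3s * (s - 3) = -3s^2 + 9s; subtract.
Step 4: 5 * (s - 3) = 5s - 15; subtract.
Quotient: 4s^3 - 6s^2 - 3s + 5, Remainder: 5


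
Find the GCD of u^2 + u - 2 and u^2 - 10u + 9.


Factor each:
  u^2 + u - 2 = (u - 1)(u + 2)
  u^2 - 10u + 9 = (u - 1)(u - 9)
Common monic factor: u - 1


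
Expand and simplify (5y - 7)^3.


Expand (5y - 7)^3 by repeated multiplication:
  (5y - 7)^2 = 25y^2 - 70y + 49
= 125y^3 - 525y^2 + 735y - 343


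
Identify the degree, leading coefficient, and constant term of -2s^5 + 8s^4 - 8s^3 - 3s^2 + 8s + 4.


Highest power of s is 5, with coefficient -2. Constant term is 4.
Degree = 5, leading coefficient = -2, constant term = 4


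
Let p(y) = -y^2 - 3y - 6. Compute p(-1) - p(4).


p(-1) = -4
p(4) = -34
p(-1) - p(4) = -4 + 34 = 30


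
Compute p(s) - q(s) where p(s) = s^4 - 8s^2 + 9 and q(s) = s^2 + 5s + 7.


Distribute the minus sign:
  (s^4 - 8s^2 + 9)
- (s^2 + 5s + 7)
Negate second polynomial: -s^2 - 5s - 7
Add: s^4 - 9s^2 - 5s + 2


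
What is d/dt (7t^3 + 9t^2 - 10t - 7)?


Apply the power rule term by term:
  d/dt(7t^3) = 21t^2
  d/dt(9t^2) = 18t
  d/dt(-10t) = -10
  d/dt(-7) = 0
p'(t) = 21t^2 + 18t - 10


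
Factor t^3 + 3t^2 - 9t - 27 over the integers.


Try integer roots (divisors of -27). t=-3: p(-3)=0.
Divide out (t + 3): quotient is t^2 - 9.
Factor the quadratic: (t + 3)(t - 3)
Result: (t + 3)(t + 3)(t - 3)


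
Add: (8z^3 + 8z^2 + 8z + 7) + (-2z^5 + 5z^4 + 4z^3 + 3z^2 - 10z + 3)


Align terms by degree and add:
  8z^3 + 8z^2 + 8z + 7
  -2z^5 + 5z^4 + 4z^3 + 3z^2 - 10z + 3
= -2z^5 + 5z^4 + 12z^3 + 11z^2 - 2z + 10


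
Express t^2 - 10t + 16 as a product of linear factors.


Roots satisfy r1 + r2 = -b/a = 10 and r1*r2 = c/a = 16.
So r1 = 8, r2 = 2.
t^2 - 10t + 16 = (t - r1)(t - r2) = (t - 8)(t - 2)


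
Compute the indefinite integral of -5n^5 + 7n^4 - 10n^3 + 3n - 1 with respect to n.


Reverse power rule on each term:
  ∫ -5n^5 dn = -(5/6)n^6
  ∫ 7n^4 dn = (7/5)n^5
  ∫ -10n^3 dn = -(5/2)n^4
  ∫ 3n dn = (3/2)n^2
  ∫ -1 dn = -n
F(n) = -(5/6)n^6 + (7/5)n^5 - (5/2)n^4 + (3/2)n^2 - n + C


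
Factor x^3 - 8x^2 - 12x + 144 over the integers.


Try integer roots (divisors of 144). x=6: p(6)=0.
Divide out (x - 6): quotient is x^2 - 2x - 24.
Factor the quadratic: (x + 4)(x - 6)
Result: (x - 6)(x + 4)(x - 6)


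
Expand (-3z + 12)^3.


Expand (-3z + 12)^3 by repeated multiplication:
  (-3z + 12)^2 = 9z^2 - 72z + 144
= -27z^3 + 324z^2 - 1296z + 1728


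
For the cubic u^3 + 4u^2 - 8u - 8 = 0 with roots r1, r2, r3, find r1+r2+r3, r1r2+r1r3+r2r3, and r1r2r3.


Monic cubic u^3+bu^2+cu+d=0: sum=-b, pairwise sum=c, product=-d.
b=4, c=-8, d=-8
r1+r2+r3 = -4
r1r2+r1r3+r2r3 = -8
r1r2r3 = 8


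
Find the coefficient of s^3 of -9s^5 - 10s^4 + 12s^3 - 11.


Read off the coefficient of s^3: 12


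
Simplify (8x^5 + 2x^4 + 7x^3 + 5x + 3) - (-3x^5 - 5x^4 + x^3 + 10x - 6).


Distribute the minus sign:
  (8x^5 + 2x^4 + 7x^3 + 5x + 3)
- (-3x^5 - 5x^4 + x^3 + 10x - 6)
Negate second polynomial: 3x^5 + 5x^4 - x^3 - 10x + 6
Add: 11x^5 + 7x^4 + 6x^3 - 5x + 9


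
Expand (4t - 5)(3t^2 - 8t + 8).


Distribute each term of the first polynomial:
  (4t)(3t^2 - 8t + 8) = 12t^3 - 32t^2 + 32t
  (-5)(3t^2 - 8t + 8) = -15t^2 + 40t - 40
Sum: 12t^3 - 47t^2 + 72t - 40


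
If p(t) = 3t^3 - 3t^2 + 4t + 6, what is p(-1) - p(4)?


p(-1) = -4
p(4) = 166
p(-1) - p(4) = -4 - 166 = -170


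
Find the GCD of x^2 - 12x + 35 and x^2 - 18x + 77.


Factor each:
  x^2 - 12x + 35 = (x - 7)(x - 5)
  x^2 - 18x + 77 = (x - 7)(x - 11)
Common monic factor: x - 7


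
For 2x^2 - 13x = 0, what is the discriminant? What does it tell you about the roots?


D = b^2 - 4ac = (-13)^2 - 4(2)(0) = 169 = 169
Since D > 0: two distinct rational roots


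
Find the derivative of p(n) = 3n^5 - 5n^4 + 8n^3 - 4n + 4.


Apply the power rule term by term:
  d/dn(3n^5) = 15n^4
  d/dn(-5n^4) = -20n^3
  d/dn(8n^3) = 24n^2
  d/dn(-4n) = -4
  d/dn(4) = 0
p'(n) = 15n^4 - 20n^3 + 24n^2 - 4


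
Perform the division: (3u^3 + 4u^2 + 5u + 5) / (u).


(3u^3 + 4u^2 + 5u + 5) / (u)
Step 1: 3u^2 * (u) = 3u^3; subtract.
Step 2: 4u * (u) = 4u^2; subtract.
Step 3: 5 * (u) = 5u; subtract.
Quotient: 3u^2 + 4u + 5, Remainder: 5


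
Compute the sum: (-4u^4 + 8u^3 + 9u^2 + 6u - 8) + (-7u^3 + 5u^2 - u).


Align terms by degree and add:
  -4u^4 + 8u^3 + 9u^2 + 6u - 8
  -7u^3 + 5u^2 - u
= -4u^4 + u^3 + 14u^2 + 5u - 8


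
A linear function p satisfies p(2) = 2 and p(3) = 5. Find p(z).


p(z) = mz + b. Using p(2)=2, p(3)=5:
m = (2 - 5)/(2 - 3) = -3/-1 = 3
b = 2 - m*(2) = 2 - 6 = -4
p(z) = 3z - 4


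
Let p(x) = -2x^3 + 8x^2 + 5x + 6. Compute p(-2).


Using direct substitution:
  -2 * (-2)^3 = 16
  8 * (-2)^2 = 32
  5 * (-2)^1 = -10
  constant: 6
Sum = 16 + 32 - 10 + 6 = 44


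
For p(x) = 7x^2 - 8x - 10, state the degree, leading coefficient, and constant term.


Highest power of x is 2, with coefficient 7. Constant term is -10.
Degree = 2, leading coefficient = 7, constant term = -10


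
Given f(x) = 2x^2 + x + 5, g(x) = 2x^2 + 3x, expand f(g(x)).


Substitute g(x) into f:
f(g(x)) = 2*(2x^2 + 3x)^2 + 1*(2x^2 + 3x) + 5
(2x^2 + 3x)^2 = 4x^4 + 12x^3 + 9x^2
Expand and combine: 8x^4 + 24x^3 + 20x^2 + 3x + 5


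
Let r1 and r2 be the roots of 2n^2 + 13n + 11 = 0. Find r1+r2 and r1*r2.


For an^2+bn+c=0: sum = -b/a, product = c/a.
a=2, b=13, c=11
Sum = -(13)/2 = -13/2
Product = (11)/2 = 11/2


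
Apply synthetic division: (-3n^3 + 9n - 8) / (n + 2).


Synthetic division with c = -2. Coefficients: -3, 0, 9, -8
Bring down -3.
  -3 * -2 = 6; 6 + 0 = 6
  6 * -2 = -12; -12 + 9 = -3
  -3 * -2 = 6; 6 - 8 = -2
Quotient: -3n^2 + 6n - 3, Remainder: -2


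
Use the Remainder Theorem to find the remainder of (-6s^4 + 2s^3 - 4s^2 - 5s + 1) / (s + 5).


By the Remainder Theorem, the remainder equals p(-5):
  -6*(-5)^4 = -3750
  2*(-5)^3 = -250
  -4*(-5)^2 = -100
  -5*(-5)^1 = 25
  constant: 1
Sum: -3750 - 250 - 100 + 25 + 1 = -4074


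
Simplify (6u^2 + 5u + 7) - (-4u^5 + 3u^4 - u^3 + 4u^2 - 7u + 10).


Distribute the minus sign:
  (6u^2 + 5u + 7)
- (-4u^5 + 3u^4 - u^3 + 4u^2 - 7u + 10)
Negate second polynomial: 4u^5 - 3u^4 + u^3 - 4u^2 + 7u - 10
Add: 4u^5 - 3u^4 + u^3 + 2u^2 + 12u - 3


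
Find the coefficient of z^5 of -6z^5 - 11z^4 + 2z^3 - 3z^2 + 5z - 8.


Read off the coefficient of z^5: -6


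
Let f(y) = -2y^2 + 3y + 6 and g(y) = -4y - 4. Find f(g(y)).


Substitute g(y) into f:
f(g(y)) = -2*(-4y - 4)^2 + 3*(-4y - 4) + 6
(-4y - 4)^2 = 16y^2 + 32y + 16
Expand and combine: -32y^2 - 76y - 38


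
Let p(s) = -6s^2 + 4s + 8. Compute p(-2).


Using direct substitution:
  -6 * (-2)^2 = -24
  4 * (-2)^1 = -8
  constant: 8
Sum = -24 - 8 + 8 = -24


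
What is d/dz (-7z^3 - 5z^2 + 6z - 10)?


Apply the power rule term by term:
  d/dz(-7z^3) = -21z^2
  d/dz(-5z^2) = -10z
  d/dz(6z) = 6
  d/dz(-10) = 0
p'(z) = -21z^2 - 10z + 6


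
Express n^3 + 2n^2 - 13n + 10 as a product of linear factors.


Try integer roots (divisors of 10). n=2: p(2)=0.
Divide out (n - 2): quotient is n^2 + 4n - 5.
Factor the quadratic: (n + 5)(n - 1)
Result: (n - 2)(n + 5)(n - 1)


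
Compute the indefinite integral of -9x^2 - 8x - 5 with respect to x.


Reverse power rule on each term:
  ∫ -9x^2 dx = -3x^3
  ∫ -8x dx = -4x^2
  ∫ -5 dx = -5x
F(x) = -3x^3 - 4x^2 - 5x + C


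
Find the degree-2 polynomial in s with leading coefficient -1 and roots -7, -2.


p(s) = -(s + 7)(s + 2)
Expand: -s^2 - 9s - 14


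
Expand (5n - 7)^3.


Expand (5n - 7)^3 by repeated multiplication:
  (5n - 7)^2 = 25n^2 - 70n + 49
= 125n^3 - 525n^2 + 735n - 343


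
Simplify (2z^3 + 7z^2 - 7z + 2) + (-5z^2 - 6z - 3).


Align terms by degree and add:
  2z^3 + 7z^2 - 7z + 2
  -5z^2 - 6z - 3
= 2z^3 + 2z^2 - 13z - 1


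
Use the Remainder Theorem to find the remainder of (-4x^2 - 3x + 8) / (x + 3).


By the Remainder Theorem, the remainder equals p(-3):
  -4*(-3)^2 = -36
  -3*(-3)^1 = 9
  constant: 8
Sum: -36 + 9 + 8 = -19


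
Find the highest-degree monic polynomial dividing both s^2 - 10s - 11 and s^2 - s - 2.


Factor each:
  s^2 - 10s - 11 = (s + 1)(s - 11)
  s^2 - s - 2 = (s + 1)(s - 2)
Common monic factor: s + 1


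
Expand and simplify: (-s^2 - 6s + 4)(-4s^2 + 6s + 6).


Distribute each term of the first polynomial:
  (-s^2)(-4s^2 + 6s + 6) = 4s^4 - 6s^3 - 6s^2
  (-6s)(-4s^2 + 6s + 6) = 24s^3 - 36s^2 - 36s
  (4)(-4s^2 + 6s + 6) = -16s^2 + 24s + 24
Sum: 4s^4 + 18s^3 - 58s^2 - 12s + 24


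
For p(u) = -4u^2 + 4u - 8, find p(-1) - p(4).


p(-1) = -16
p(4) = -56
p(-1) - p(4) = -16 + 56 = 40


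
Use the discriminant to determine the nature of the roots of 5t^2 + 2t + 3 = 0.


D = b^2 - 4ac = (2)^2 - 4(5)(3) = 4 - 60 = -56
Since D < 0: two complex conjugate roots (no real roots)


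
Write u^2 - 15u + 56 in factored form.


Roots satisfy r1 + r2 = -b/a = 15 and r1*r2 = c/a = 56.
So r1 = 8, r2 = 7.
u^2 - 15u + 56 = (u - r1)(u - r2) = (u - 8)(u - 7)


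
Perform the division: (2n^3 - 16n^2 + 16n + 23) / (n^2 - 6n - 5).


(2n^3 - 16n^2 + 16n + 23) / (n^2 - 6n - 5)
Step 1: 2n * (n^2 - 6n - 5) = 2n^3 - 12n^2 - 10n; subtract.
Step 2: -4 * (n^2 - 6n - 5) = -4n^2 + 24n + 20; subtract.
Quotient: 2n - 4, Remainder: 2n + 3


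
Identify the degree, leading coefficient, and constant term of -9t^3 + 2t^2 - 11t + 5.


Highest power of t is 3, with coefficient -9. Constant term is 5.
Degree = 3, leading coefficient = -9, constant term = 5


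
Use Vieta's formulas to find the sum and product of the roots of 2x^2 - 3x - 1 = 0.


For ax^2+bx+c=0: sum = -b/a, product = c/a.
a=2, b=-3, c=-1
Sum = -(-3)/2 = 3/2
Product = (-1)/2 = -1/2


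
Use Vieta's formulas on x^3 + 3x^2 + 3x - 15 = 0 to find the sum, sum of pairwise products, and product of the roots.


Monic cubic x^3+bx^2+cx+d=0: sum=-b, pairwise sum=c, product=-d.
b=3, c=3, d=-15
r1+r2+r3 = -3
r1r2+r1r3+r2r3 = 3
r1r2r3 = 15


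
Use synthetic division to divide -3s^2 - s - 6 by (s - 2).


Synthetic division with c = 2. Coefficients: -3, -1, -6
Bring down -3.
  -3 * 2 = -6; -6 - 1 = -7
  -7 * 2 = -14; -14 - 6 = -20
Quotient: -3s - 7, Remainder: -20


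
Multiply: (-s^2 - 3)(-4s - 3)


Distribute each term of the first polynomial:
  (-s^2)(-4s - 3) = 4s^3 + 3s^2
  (-3)(-4s - 3) = 12s + 9
Sum: 4s^3 + 3s^2 + 12s + 9


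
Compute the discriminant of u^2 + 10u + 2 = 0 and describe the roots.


D = b^2 - 4ac = (10)^2 - 4(1)(2) = 100 - 8 = 92
Since D > 0: two distinct irrational roots


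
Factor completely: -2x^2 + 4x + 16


Roots satisfy r1 + r2 = -b/a = 2 and r1*r2 = c/a = -8.
So r1 = 4, r2 = -2.
-2x^2 + 4x + 16 = -2(x - r1)(x - r2) = -2(x - 4)(x + 2)


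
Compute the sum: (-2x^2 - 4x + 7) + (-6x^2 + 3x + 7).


Align terms by degree and add:
  -2x^2 - 4x + 7
  -6x^2 + 3x + 7
= -8x^2 - x + 14


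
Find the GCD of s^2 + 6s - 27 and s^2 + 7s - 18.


Factor each:
  s^2 + 6s - 27 = (s + 9)(s - 3)
  s^2 + 7s - 18 = (s + 9)(s - 2)
Common monic factor: s + 9


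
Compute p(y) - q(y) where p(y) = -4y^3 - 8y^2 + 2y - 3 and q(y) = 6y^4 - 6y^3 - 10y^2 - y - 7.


Distribute the minus sign:
  (-4y^3 - 8y^2 + 2y - 3)
- (6y^4 - 6y^3 - 10y^2 - y - 7)
Negate second polynomial: -6y^4 + 6y^3 + 10y^2 + y + 7
Add: -6y^4 + 2y^3 + 2y^2 + 3y + 4


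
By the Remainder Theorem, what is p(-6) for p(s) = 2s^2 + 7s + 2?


By the Remainder Theorem, the remainder equals p(-6):
  2*(-6)^2 = 72
  7*(-6)^1 = -42
  constant: 2
Sum: 72 - 42 + 2 = 32


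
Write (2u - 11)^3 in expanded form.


Expand (2u - 11)^3 by repeated multiplication:
  (2u - 11)^2 = 4u^2 - 44u + 121
= 8u^3 - 132u^2 + 726u - 1331


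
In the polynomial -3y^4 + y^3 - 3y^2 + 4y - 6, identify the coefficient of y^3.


Read off the coefficient of y^3: 1


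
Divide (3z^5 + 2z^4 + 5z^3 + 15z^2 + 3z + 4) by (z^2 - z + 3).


(3z^5 + 2z^4 + 5z^3 + 15z^2 + 3z + 4) / (z^2 - z + 3)
Step 1: 3z^3 * (z^2 - z + 3) = 3z^5 - 3z^4 + 9z^3; subtract.
Step 2: 5z^2 * (z^2 - z + 3) = 5z^4 - 5z^3 + 15z^2; subtract.
Step 3: z * (z^2 - z + 3) = z^3 - z^2 + 3z; subtract.
Step 4: 1 * (z^2 - z + 3) = z^2 - z + 3; subtract.
Quotient: 3z^3 + 5z^2 + z + 1, Remainder: z + 1


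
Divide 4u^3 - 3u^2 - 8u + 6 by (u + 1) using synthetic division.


Synthetic division with c = -1. Coefficients: 4, -3, -8, 6
Bring down 4.
  4 * -1 = -4; -4 - 3 = -7
  -7 * -1 = 7; 7 - 8 = -1
  -1 * -1 = 1; 1 + 6 = 7
Quotient: 4u^2 - 7u - 1, Remainder: 7


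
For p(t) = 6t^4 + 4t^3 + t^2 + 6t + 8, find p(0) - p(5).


p(0) = 8
p(5) = 4313
p(0) - p(5) = 8 - 4313 = -4305


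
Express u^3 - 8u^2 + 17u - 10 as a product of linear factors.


Try integer roots (divisors of -10). u=1: p(1)=0.
Divide out (u - 1): quotient is u^2 - 7u + 10.
Factor the quadratic: (u - 5)(u - 2)
Result: (u - 1)(u - 5)(u - 2)


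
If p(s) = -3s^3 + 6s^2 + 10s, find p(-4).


Using direct substitution:
  -3 * (-4)^3 = 192
  6 * (-4)^2 = 96
  10 * (-4)^1 = -40
  constant: 0
Sum = 192 + 96 - 40 + 0 = 248


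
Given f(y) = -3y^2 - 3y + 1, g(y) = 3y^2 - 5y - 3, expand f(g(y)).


Substitute g(y) into f:
f(g(y)) = -3*(3y^2 - 5y - 3)^2 + (-3)*(3y^2 - 5y - 3) + 1
(3y^2 - 5y - 3)^2 = 9y^4 - 30y^3 + 7y^2 + 30y + 9
Expand and combine: -27y^4 + 90y^3 - 30y^2 - 75y - 17


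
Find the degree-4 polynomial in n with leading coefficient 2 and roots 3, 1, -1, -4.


p(n) = 2(n - 3)(n - 1)(n + 1)(n + 4)
Expand: 2n^4 + 2n^3 - 26n^2 - 2n + 24


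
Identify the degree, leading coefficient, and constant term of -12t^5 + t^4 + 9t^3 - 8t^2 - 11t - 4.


Highest power of t is 5, with coefficient -12. Constant term is -4.
Degree = 5, leading coefficient = -12, constant term = -4


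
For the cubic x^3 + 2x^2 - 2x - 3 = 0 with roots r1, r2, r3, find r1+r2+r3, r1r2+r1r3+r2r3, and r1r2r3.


Monic cubic x^3+bx^2+cx+d=0: sum=-b, pairwise sum=c, product=-d.
b=2, c=-2, d=-3
r1+r2+r3 = -2
r1r2+r1r3+r2r3 = -2
r1r2r3 = 3


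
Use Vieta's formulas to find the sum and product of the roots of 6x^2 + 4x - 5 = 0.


For ax^2+bx+c=0: sum = -b/a, product = c/a.
a=6, b=4, c=-5
Sum = -(4)/6 = -2/3
Product = (-5)/6 = -5/6


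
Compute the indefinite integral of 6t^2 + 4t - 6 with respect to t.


Reverse power rule on each term:
  ∫ 6t^2 dt = 2t^3
  ∫ 4t dt = 2t^2
  ∫ -6 dt = -6t
F(t) = 2t^3 + 2t^2 - 6t + C


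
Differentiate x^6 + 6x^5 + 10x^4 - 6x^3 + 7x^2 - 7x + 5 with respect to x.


Apply the power rule term by term:
  d/dx(x^6) = 6x^5
  d/dx(6x^5) = 30x^4
  d/dx(10x^4) = 40x^3
  d/dx(-6x^3) = -18x^2
  d/dx(7x^2) = 14x
  d/dx(-7x) = -7
  d/dx(5) = 0
p'(x) = 6x^5 + 30x^4 + 40x^3 - 18x^2 + 14x - 7


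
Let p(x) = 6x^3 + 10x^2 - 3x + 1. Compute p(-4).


Using direct substitution:
  6 * (-4)^3 = -384
  10 * (-4)^2 = 160
  -3 * (-4)^1 = 12
  constant: 1
Sum = -384 + 160 + 12 + 1 = -211


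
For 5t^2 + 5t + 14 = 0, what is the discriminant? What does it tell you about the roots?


D = b^2 - 4ac = (5)^2 - 4(5)(14) = 25 - 280 = -255
Since D < 0: two complex conjugate roots (no real roots)


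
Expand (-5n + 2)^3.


Expand (-5n + 2)^3 by repeated multiplication:
  (-5n + 2)^2 = 25n^2 - 20n + 4
= -125n^3 + 150n^2 - 60n + 8


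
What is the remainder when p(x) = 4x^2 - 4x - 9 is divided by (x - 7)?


By the Remainder Theorem, the remainder equals p(7):
  4*(7)^2 = 196
  -4*(7)^1 = -28
  constant: -9
Sum: 196 - 28 - 9 = 159


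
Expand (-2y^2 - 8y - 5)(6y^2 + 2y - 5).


Distribute each term of the first polynomial:
  (-2y^2)(6y^2 + 2y - 5) = -12y^4 - 4y^3 + 10y^2
  (-8y)(6y^2 + 2y - 5) = -48y^3 - 16y^2 + 40y
  (-5)(6y^2 + 2y - 5) = -30y^2 - 10y + 25
Sum: -12y^4 - 52y^3 - 36y^2 + 30y + 25


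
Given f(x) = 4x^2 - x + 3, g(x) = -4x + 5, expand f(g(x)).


Substitute g(x) into f:
f(g(x)) = 4*(-4x + 5)^2 + (-1)*(-4x + 5) + 3
(-4x + 5)^2 = 16x^2 - 40x + 25
Expand and combine: 64x^2 - 156x + 98


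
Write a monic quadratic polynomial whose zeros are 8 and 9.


p(n) = (n - 8)(n - 9)
Expand: n^2 - 17n + 72


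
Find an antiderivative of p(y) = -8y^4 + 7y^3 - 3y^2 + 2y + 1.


Reverse power rule on each term:
  ∫ -8y^4 dy = -(8/5)y^5
  ∫ 7y^3 dy = (7/4)y^4
  ∫ -3y^2 dy = -y^3
  ∫ 2y dy = y^2
  ∫ 1 dy = y
F(y) = -(8/5)y^5 + (7/4)y^4 - y^3 + y^2 + y + C


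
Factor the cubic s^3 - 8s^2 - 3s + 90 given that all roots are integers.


Try integer roots (divisors of 90). s=-3: p(-3)=0.
Divide out (s + 3): quotient is s^2 - 11s + 30.
Factor the quadratic: (s - 5)(s - 6)
Result: (s + 3)(s - 5)(s - 6)


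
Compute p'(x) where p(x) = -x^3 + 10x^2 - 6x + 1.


Apply the power rule term by term:
  d/dx(-x^3) = -3x^2
  d/dx(10x^2) = 20x
  d/dx(-6x) = -6
  d/dx(1) = 0
p'(x) = -3x^2 + 20x - 6


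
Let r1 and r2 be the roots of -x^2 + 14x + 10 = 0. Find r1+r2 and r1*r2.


For ax^2+bx+c=0: sum = -b/a, product = c/a.
a=-1, b=14, c=10
Sum = -(14)/-1 = 14
Product = (10)/-1 = -10


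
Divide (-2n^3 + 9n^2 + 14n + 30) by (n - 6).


(-2n^3 + 9n^2 + 14n + 30) / (n - 6)
Step 1: -2n^2 * (n - 6) = -2n^3 + 12n^2; subtract.
Step 2: -3n * (n - 6) = -3n^2 + 18n; subtract.
Step 3: -4 * (n - 6) = -4n + 24; subtract.
Quotient: -2n^2 - 3n - 4, Remainder: 6


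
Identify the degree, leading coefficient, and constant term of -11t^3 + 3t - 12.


Highest power of t is 3, with coefficient -11. Constant term is -12.
Degree = 3, leading coefficient = -11, constant term = -12


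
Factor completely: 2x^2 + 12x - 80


Roots satisfy r1 + r2 = -b/a = -6 and r1*r2 = c/a = -40.
So r1 = -10, r2 = 4.
2x^2 + 12x - 80 = 2(x - r1)(x - r2) = 2(x + 10)(x - 4)


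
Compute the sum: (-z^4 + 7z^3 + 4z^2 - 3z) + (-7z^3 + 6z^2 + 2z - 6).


Align terms by degree and add:
  -z^4 + 7z^3 + 4z^2 - 3z
  -7z^3 + 6z^2 + 2z - 6
= -z^4 + 10z^2 - z - 6


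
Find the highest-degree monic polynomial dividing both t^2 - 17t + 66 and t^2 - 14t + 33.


Factor each:
  t^2 - 17t + 66 = (t - 11)(t - 6)
  t^2 - 14t + 33 = (t - 11)(t - 3)
Common monic factor: t - 11


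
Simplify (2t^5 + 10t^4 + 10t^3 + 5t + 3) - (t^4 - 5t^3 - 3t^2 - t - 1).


Distribute the minus sign:
  (2t^5 + 10t^4 + 10t^3 + 5t + 3)
- (t^4 - 5t^3 - 3t^2 - t - 1)
Negate second polynomial: -t^4 + 5t^3 + 3t^2 + t + 1
Add: 2t^5 + 9t^4 + 15t^3 + 3t^2 + 6t + 4


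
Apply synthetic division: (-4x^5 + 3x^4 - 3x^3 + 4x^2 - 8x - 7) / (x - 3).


Synthetic division with c = 3. Coefficients: -4, 3, -3, 4, -8, -7
Bring down -4.
  -4 * 3 = -12; -12 + 3 = -9
  -9 * 3 = -27; -27 - 3 = -30
  -30 * 3 = -90; -90 + 4 = -86
  -86 * 3 = -258; -258 - 8 = -266
  -266 * 3 = -798; -798 - 7 = -805
Quotient: -4x^4 - 9x^3 - 30x^2 - 86x - 266, Remainder: -805


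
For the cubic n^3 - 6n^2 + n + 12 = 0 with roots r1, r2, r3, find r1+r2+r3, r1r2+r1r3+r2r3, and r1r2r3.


Monic cubic n^3+bn^2+cn+d=0: sum=-b, pairwise sum=c, product=-d.
b=-6, c=1, d=12
r1+r2+r3 = 6
r1r2+r1r3+r2r3 = 1
r1r2r3 = -12


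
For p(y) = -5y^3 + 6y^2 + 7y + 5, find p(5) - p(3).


p(5) = -435
p(3) = -55
p(5) - p(3) = -435 + 55 = -380


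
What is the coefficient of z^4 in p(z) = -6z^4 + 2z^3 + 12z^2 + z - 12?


Read off the coefficient of z^4: -6


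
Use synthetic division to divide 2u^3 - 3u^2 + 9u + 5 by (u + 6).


Synthetic division with c = -6. Coefficients: 2, -3, 9, 5
Bring down 2.
  2 * -6 = -12; -12 - 3 = -15
  -15 * -6 = 90; 90 + 9 = 99
  99 * -6 = -594; -594 + 5 = -589
Quotient: 2u^2 - 15u + 99, Remainder: -589


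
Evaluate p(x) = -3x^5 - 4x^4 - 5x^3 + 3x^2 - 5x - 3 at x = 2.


Using direct substitution:
  -3 * (2)^5 = -96
  -4 * (2)^4 = -64
  -5 * (2)^3 = -40
  3 * (2)^2 = 12
  -5 * (2)^1 = -10
  constant: -3
Sum = -96 - 64 - 40 + 12 - 10 - 3 = -201


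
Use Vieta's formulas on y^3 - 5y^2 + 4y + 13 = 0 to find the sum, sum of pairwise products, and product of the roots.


Monic cubic y^3+by^2+cy+d=0: sum=-b, pairwise sum=c, product=-d.
b=-5, c=4, d=13
r1+r2+r3 = 5
r1r2+r1r3+r2r3 = 4
r1r2r3 = -13


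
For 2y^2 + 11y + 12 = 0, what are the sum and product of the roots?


For ay^2+by+c=0: sum = -b/a, product = c/a.
a=2, b=11, c=12
Sum = -(11)/2 = -11/2
Product = (12)/2 = 6


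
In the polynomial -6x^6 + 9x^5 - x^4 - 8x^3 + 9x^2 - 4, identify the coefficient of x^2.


Read off the coefficient of x^2: 9


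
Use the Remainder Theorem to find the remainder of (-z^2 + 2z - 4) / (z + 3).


By the Remainder Theorem, the remainder equals p(-3):
  -1*(-3)^2 = -9
  2*(-3)^1 = -6
  constant: -4
Sum: -9 - 6 - 4 = -19


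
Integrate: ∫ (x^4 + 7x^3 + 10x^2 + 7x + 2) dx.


Reverse power rule on each term:
  ∫ x^4 dx = (1/5)x^5
  ∫ 7x^3 dx = (7/4)x^4
  ∫ 10x^2 dx = (10/3)x^3
  ∫ 7x dx = (7/2)x^2
  ∫ 2 dx = 2x
F(x) = (1/5)x^5 + (7/4)x^4 + (10/3)x^3 + (7/2)x^2 + 2x + C


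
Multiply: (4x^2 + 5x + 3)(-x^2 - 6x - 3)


Distribute each term of the first polynomial:
  (4x^2)(-x^2 - 6x - 3) = -4x^4 - 24x^3 - 12x^2
  (5x)(-x^2 - 6x - 3) = -5x^3 - 30x^2 - 15x
  (3)(-x^2 - 6x - 3) = -3x^2 - 18x - 9
Sum: -4x^4 - 29x^3 - 45x^2 - 33x - 9


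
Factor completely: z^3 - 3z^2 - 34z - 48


Try integer roots (divisors of -48). z=8: p(8)=0.
Divide out (z - 8): quotient is z^2 + 5z + 6.
Factor the quadratic: (z + 3)(z + 2)
Result: (z - 8)(z + 3)(z + 2)


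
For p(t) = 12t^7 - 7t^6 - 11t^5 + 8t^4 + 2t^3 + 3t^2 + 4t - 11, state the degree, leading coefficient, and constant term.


Highest power of t is 7, with coefficient 12. Constant term is -11.
Degree = 7, leading coefficient = 12, constant term = -11


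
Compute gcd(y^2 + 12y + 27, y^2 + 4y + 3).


Factor each:
  y^2 + 12y + 27 = (y + 3)(y + 9)
  y^2 + 4y + 3 = (y + 3)(y + 1)
Common monic factor: y + 3


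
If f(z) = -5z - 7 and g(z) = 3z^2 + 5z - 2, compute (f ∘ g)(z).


Substitute g(z) into f:
f(g(z)) = -5*(3z^2 + 5z - 2) + (-7)
Expand and combine: -15z^2 - 25z + 3


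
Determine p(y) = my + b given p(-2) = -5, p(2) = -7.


p(y) = my + b. Using p(-2)=-5, p(2)=-7:
m = (-5 + 7)/(-2 - 2) = 2/-4 = -1/2
b = -5 - m*(-2) = -5 - 1 = -6
p(y) = -(1/2)y - 6


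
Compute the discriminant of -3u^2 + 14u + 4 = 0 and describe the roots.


D = b^2 - 4ac = (14)^2 - 4(-3)(4) = 196 + 48 = 244
Since D > 0: two distinct irrational roots


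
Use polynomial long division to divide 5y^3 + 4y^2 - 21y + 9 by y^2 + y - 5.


(5y^3 + 4y^2 - 21y + 9) / (y^2 + y - 5)
Step 1: 5y * (y^2 + y - 5) = 5y^3 + 5y^2 - 25y; subtract.
Step 2: -1 * (y^2 + y - 5) = -y^2 - y + 5; subtract.
Quotient: 5y - 1, Remainder: 5y + 4


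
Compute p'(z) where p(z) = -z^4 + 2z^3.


Apply the power rule term by term:
  d/dz(-z^4) = -4z^3
  d/dz(2z^3) = 6z^2
p'(z) = -4z^3 + 6z^2


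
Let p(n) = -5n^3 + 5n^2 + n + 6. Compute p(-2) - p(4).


p(-2) = 64
p(4) = -230
p(-2) - p(4) = 64 + 230 = 294


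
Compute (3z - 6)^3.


Expand (3z - 6)^3 by repeated multiplication:
  (3z - 6)^2 = 9z^2 - 36z + 36
= 27z^3 - 162z^2 + 324z - 216


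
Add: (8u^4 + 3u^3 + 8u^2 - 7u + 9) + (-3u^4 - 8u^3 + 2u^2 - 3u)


Align terms by degree and add:
  8u^4 + 3u^3 + 8u^2 - 7u + 9
  -3u^4 - 8u^3 + 2u^2 - 3u
= 5u^4 - 5u^3 + 10u^2 - 10u + 9


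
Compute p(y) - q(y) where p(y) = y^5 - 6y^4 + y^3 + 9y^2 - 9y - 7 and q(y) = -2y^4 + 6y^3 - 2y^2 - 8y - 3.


Distribute the minus sign:
  (y^5 - 6y^4 + y^3 + 9y^2 - 9y - 7)
- (-2y^4 + 6y^3 - 2y^2 - 8y - 3)
Negate second polynomial: 2y^4 - 6y^3 + 2y^2 + 8y + 3
Add: y^5 - 4y^4 - 5y^3 + 11y^2 - y - 4


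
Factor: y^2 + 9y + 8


Roots satisfy r1 + r2 = -b/a = -9 and r1*r2 = c/a = 8.
So r1 = -1, r2 = -8.
y^2 + 9y + 8 = (y - r1)(y - r2) = (y + 1)(y + 8)


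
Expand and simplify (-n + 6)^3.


Expand (-n + 6)^3 by repeated multiplication:
  (-n + 6)^2 = n^2 - 12n + 36
= -n^3 + 18n^2 - 108n + 216


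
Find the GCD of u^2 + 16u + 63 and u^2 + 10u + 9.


Factor each:
  u^2 + 16u + 63 = (u + 9)(u + 7)
  u^2 + 10u + 9 = (u + 9)(u + 1)
Common monic factor: u + 9


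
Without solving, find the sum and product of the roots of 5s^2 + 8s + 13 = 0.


For as^2+bs+c=0: sum = -b/a, product = c/a.
a=5, b=8, c=13
Sum = -(8)/5 = -8/5
Product = (13)/5 = 13/5


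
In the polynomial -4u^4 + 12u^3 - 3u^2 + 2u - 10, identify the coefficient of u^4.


Read off the coefficient of u^4: -4


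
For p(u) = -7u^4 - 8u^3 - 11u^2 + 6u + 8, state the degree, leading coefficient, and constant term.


Highest power of u is 4, with coefficient -7. Constant term is 8.
Degree = 4, leading coefficient = -7, constant term = 8


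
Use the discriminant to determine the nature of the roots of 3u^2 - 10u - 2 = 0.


D = b^2 - 4ac = (-10)^2 - 4(3)(-2) = 100 + 24 = 124
Since D > 0: two distinct irrational roots


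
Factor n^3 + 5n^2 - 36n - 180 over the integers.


Try integer roots (divisors of -180). n=6: p(6)=0.
Divide out (n - 6): quotient is n^2 + 11n + 30.
Factor the quadratic: (n + 5)(n + 6)
Result: (n - 6)(n + 5)(n + 6)


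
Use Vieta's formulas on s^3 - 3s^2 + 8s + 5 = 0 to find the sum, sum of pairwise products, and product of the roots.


Monic cubic s^3+bs^2+cs+d=0: sum=-b, pairwise sum=c, product=-d.
b=-3, c=8, d=5
r1+r2+r3 = 3
r1r2+r1r3+r2r3 = 8
r1r2r3 = -5


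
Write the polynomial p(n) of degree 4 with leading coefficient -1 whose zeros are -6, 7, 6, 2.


p(n) = -(n + 6)(n - 7)(n - 6)(n - 2)
Expand: -n^4 + 9n^3 + 22n^2 - 324n + 504


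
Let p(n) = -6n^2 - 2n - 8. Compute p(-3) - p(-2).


p(-3) = -56
p(-2) = -28
p(-3) - p(-2) = -56 + 28 = -28


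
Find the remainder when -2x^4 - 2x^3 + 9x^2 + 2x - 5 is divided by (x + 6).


By the Remainder Theorem, the remainder equals p(-6):
  -2*(-6)^4 = -2592
  -2*(-6)^3 = 432
  9*(-6)^2 = 324
  2*(-6)^1 = -12
  constant: -5
Sum: -2592 + 432 + 324 - 12 - 5 = -1853


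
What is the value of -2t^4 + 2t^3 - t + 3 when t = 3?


Using direct substitution:
  -2 * (3)^4 = -162
  2 * (3)^3 = 54
  0 * (3)^2 = 0
  -1 * (3)^1 = -3
  constant: 3
Sum = -162 + 54 + 0 - 3 + 3 = -108


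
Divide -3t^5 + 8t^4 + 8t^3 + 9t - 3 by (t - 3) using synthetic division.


Synthetic division with c = 3. Coefficients: -3, 8, 8, 0, 9, -3
Bring down -3.
  -3 * 3 = -9; -9 + 8 = -1
  -1 * 3 = -3; -3 + 8 = 5
  5 * 3 = 15; 15 + 0 = 15
  15 * 3 = 45; 45 + 9 = 54
  54 * 3 = 162; 162 - 3 = 159
Quotient: -3t^4 - t^3 + 5t^2 + 15t + 54, Remainder: 159


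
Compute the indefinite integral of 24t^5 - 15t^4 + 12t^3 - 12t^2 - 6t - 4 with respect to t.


Reverse power rule on each term:
  ∫ 24t^5 dt = 4t^6
  ∫ -15t^4 dt = -3t^5
  ∫ 12t^3 dt = 3t^4
  ∫ -12t^2 dt = -4t^3
  ∫ -6t dt = -3t^2
  ∫ -4 dt = -4t
F(t) = 4t^6 - 3t^5 + 3t^4 - 4t^3 - 3t^2 - 4t + C


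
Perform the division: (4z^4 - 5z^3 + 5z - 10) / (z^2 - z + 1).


(4z^4 - 5z^3 + 5z - 10) / (z^2 - z + 1)
Step 1: 4z^2 * (z^2 - z + 1) = 4z^4 - 4z^3 + 4z^2; subtract.
Step 2: -z * (z^2 - z + 1) = -z^3 + z^2 - z; subtract.
Step 3: -5 * (z^2 - z + 1) = -5z^2 + 5z - 5; subtract.
Quotient: 4z^2 - z - 5, Remainder: z - 5


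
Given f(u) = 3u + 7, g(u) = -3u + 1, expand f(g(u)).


Substitute g(u) into f:
f(g(u)) = 3*(-3u + 1) + 7
Expand and combine: -9u + 10


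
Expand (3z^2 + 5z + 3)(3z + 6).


Distribute each term of the first polynomial:
  (3z^2)(3z + 6) = 9z^3 + 18z^2
  (5z)(3z + 6) = 15z^2 + 30z
  (3)(3z + 6) = 9z + 18
Sum: 9z^3 + 33z^2 + 39z + 18


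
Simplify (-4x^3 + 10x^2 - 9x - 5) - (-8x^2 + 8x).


Distribute the minus sign:
  (-4x^3 + 10x^2 - 9x - 5)
- (-8x^2 + 8x)
Negate second polynomial: 8x^2 - 8x
Add: -4x^3 + 18x^2 - 17x - 5


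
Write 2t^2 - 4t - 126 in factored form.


Roots satisfy r1 + r2 = -b/a = 2 and r1*r2 = c/a = -63.
So r1 = -7, r2 = 9.
2t^2 - 4t - 126 = 2(t - r1)(t - r2) = 2(t + 7)(t - 9)


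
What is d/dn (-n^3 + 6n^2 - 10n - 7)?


Apply the power rule term by term:
  d/dn(-n^3) = -3n^2
  d/dn(6n^2) = 12n
  d/dn(-10n) = -10
  d/dn(-7) = 0
p'(n) = -3n^2 + 12n - 10


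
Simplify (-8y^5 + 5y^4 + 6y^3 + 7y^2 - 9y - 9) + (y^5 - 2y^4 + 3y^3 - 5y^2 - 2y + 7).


Align terms by degree and add:
  -8y^5 + 5y^4 + 6y^3 + 7y^2 - 9y - 9
+ y^5 - 2y^4 + 3y^3 - 5y^2 - 2y + 7
= -7y^5 + 3y^4 + 9y^3 + 2y^2 - 11y - 2


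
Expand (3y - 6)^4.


Expand (3y - 6)^4 by repeated multiplication:
  (3y - 6)^2 = 9y^2 - 36y + 36
  (3y - 6)^3 = 27y^3 - 162y^2 + 324y - 216
= 81y^4 - 648y^3 + 1944y^2 - 2592y + 1296


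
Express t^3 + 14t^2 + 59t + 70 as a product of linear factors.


Try integer roots (divisors of 70). t=-5: p(-5)=0.
Divide out (t + 5): quotient is t^2 + 9t + 14.
Factor the quadratic: (t + 2)(t + 7)
Result: (t + 5)(t + 2)(t + 7)


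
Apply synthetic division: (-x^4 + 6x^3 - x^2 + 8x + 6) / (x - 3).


Synthetic division with c = 3. Coefficients: -1, 6, -1, 8, 6
Bring down -1.
  -1 * 3 = -3; -3 + 6 = 3
  3 * 3 = 9; 9 - 1 = 8
  8 * 3 = 24; 24 + 8 = 32
  32 * 3 = 96; 96 + 6 = 102
Quotient: -x^3 + 3x^2 + 8x + 32, Remainder: 102


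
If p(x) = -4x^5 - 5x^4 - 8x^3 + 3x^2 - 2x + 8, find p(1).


Using direct substitution:
  -4 * (1)^5 = -4
  -5 * (1)^4 = -5
  -8 * (1)^3 = -8
  3 * (1)^2 = 3
  -2 * (1)^1 = -2
  constant: 8
Sum = -4 - 5 - 8 + 3 - 2 + 8 = -8


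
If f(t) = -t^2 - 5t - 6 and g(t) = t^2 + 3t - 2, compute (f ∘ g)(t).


Substitute g(t) into f:
f(g(t)) = -1*(t^2 + 3t - 2)^2 + (-5)*(t^2 + 3t - 2) + (-6)
(t^2 + 3t - 2)^2 = t^4 + 6t^3 + 5t^2 - 12t + 4
Expand and combine: -t^4 - 6t^3 - 10t^2 - 3t


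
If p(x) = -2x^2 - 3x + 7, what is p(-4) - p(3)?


p(-4) = -13
p(3) = -20
p(-4) - p(3) = -13 + 20 = 7


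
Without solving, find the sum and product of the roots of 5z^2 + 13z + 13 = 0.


For az^2+bz+c=0: sum = -b/a, product = c/a.
a=5, b=13, c=13
Sum = -(13)/5 = -13/5
Product = (13)/5 = 13/5


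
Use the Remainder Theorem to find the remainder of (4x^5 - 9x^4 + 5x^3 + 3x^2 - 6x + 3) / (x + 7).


By the Remainder Theorem, the remainder equals p(-7):
  4*(-7)^5 = -67228
  -9*(-7)^4 = -21609
  5*(-7)^3 = -1715
  3*(-7)^2 = 147
  -6*(-7)^1 = 42
  constant: 3
Sum: -67228 - 21609 - 1715 + 147 + 42 + 3 = -90360


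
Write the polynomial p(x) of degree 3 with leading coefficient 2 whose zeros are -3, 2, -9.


p(x) = 2(x + 3)(x - 2)(x + 9)
Expand: 2x^3 + 20x^2 + 6x - 108


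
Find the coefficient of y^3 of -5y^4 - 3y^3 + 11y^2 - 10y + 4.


Read off the coefficient of y^3: -3


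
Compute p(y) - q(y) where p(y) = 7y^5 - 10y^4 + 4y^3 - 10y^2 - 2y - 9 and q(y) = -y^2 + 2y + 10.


Distribute the minus sign:
  (7y^5 - 10y^4 + 4y^3 - 10y^2 - 2y - 9)
- (-y^2 + 2y + 10)
Negate second polynomial: y^2 - 2y - 10
Add: 7y^5 - 10y^4 + 4y^3 - 9y^2 - 4y - 19


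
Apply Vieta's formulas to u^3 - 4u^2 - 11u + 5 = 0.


Monic cubic u^3+bu^2+cu+d=0: sum=-b, pairwise sum=c, product=-d.
b=-4, c=-11, d=5
r1+r2+r3 = 4
r1r2+r1r3+r2r3 = -11
r1r2r3 = -5


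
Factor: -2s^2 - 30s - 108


Roots satisfy r1 + r2 = -b/a = -15 and r1*r2 = c/a = 54.
So r1 = -9, r2 = -6.
-2s^2 - 30s - 108 = -2(s - r1)(s - r2) = -2(s + 9)(s + 6)


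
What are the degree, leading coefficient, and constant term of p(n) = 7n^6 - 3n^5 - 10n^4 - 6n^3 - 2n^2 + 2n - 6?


Highest power of n is 6, with coefficient 7. Constant term is -6.
Degree = 6, leading coefficient = 7, constant term = -6


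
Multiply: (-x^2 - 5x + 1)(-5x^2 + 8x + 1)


Distribute each term of the first polynomial:
  (-x^2)(-5x^2 + 8x + 1) = 5x^4 - 8x^3 - x^2
  (-5x)(-5x^2 + 8x + 1) = 25x^3 - 40x^2 - 5x
  (1)(-5x^2 + 8x + 1) = -5x^2 + 8x + 1
Sum: 5x^4 + 17x^3 - 46x^2 + 3x + 1


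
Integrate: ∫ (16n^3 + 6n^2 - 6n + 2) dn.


Reverse power rule on each term:
  ∫ 16n^3 dn = 4n^4
  ∫ 6n^2 dn = 2n^3
  ∫ -6n dn = -3n^2
  ∫ 2 dn = 2n
F(n) = 4n^4 + 2n^3 - 3n^2 + 2n + C


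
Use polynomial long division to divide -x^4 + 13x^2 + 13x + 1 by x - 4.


(-x^4 + 13x^2 + 13x + 1) / (x - 4)
Step 1: -x^3 * (x - 4) = -x^4 + 4x^3; subtract.
Step 2: -4x^2 * (x - 4) = -4x^3 + 16x^2; subtract.
Step 3: -3x * (x - 4) = -3x^2 + 12x; subtract.
Step 4: 1 * (x - 4) = x - 4; subtract.
Quotient: -x^3 - 4x^2 - 3x + 1, Remainder: 5


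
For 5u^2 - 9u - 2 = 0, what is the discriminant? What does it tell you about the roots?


D = b^2 - 4ac = (-9)^2 - 4(5)(-2) = 81 + 40 = 121
Since D > 0: two distinct rational roots


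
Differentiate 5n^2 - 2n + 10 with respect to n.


Apply the power rule term by term:
  d/dn(5n^2) = 10n
  d/dn(-2n) = -2
  d/dn(10) = 0
p'(n) = 10n - 2


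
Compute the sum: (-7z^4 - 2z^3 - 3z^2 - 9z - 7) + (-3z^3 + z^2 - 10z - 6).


Align terms by degree and add:
  -7z^4 - 2z^3 - 3z^2 - 9z - 7
  -3z^3 + z^2 - 10z - 6
= -7z^4 - 5z^3 - 2z^2 - 19z - 13


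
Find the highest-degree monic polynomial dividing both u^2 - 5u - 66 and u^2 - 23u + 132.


Factor each:
  u^2 - 5u - 66 = (u - 11)(u + 6)
  u^2 - 23u + 132 = (u - 11)(u - 12)
Common monic factor: u - 11


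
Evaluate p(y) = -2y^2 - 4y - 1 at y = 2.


Using direct substitution:
  -2 * (2)^2 = -8
  -4 * (2)^1 = -8
  constant: -1
Sum = -8 - 8 - 1 = -17


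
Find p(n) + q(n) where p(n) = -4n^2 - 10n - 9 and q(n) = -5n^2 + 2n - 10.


Align terms by degree and add:
  -4n^2 - 10n - 9
  -5n^2 + 2n - 10
= -9n^2 - 8n - 19


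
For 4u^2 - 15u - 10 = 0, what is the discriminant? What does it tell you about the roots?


D = b^2 - 4ac = (-15)^2 - 4(4)(-10) = 225 + 160 = 385
Since D > 0: two distinct irrational roots


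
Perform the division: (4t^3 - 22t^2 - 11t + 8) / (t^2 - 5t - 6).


(4t^3 - 22t^2 - 11t + 8) / (t^2 - 5t - 6)
Step 1: 4t * (t^2 - 5t - 6) = 4t^3 - 20t^2 - 24t; subtract.
Step 2: -2 * (t^2 - 5t - 6) = -2t^2 + 10t + 12; subtract.
Quotient: 4t - 2, Remainder: 3t - 4


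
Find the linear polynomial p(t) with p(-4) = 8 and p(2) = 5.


p(t) = mt + b. Using p(-4)=8, p(2)=5:
m = (8 - 5)/(-4 - 2) = 3/-6 = -1/2
b = 8 - m*(-4) = 8 - 2 = 6
p(t) = -(1/2)t + 6


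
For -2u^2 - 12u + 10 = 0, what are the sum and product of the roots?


For au^2+bu+c=0: sum = -b/a, product = c/a.
a=-2, b=-12, c=10
Sum = -(-12)/-2 = -6
Product = (10)/-2 = -5


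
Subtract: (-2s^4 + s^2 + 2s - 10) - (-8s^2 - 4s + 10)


Distribute the minus sign:
  (-2s^4 + s^2 + 2s - 10)
- (-8s^2 - 4s + 10)
Negate second polynomial: 8s^2 + 4s - 10
Add: -2s^4 + 9s^2 + 6s - 20


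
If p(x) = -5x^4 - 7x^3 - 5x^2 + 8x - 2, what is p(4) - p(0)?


p(4) = -1778
p(0) = -2
p(4) - p(0) = -1778 + 2 = -1776


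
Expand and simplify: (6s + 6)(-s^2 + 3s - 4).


Distribute each term of the first polynomial:
  (6s)(-s^2 + 3s - 4) = -6s^3 + 18s^2 - 24s
  (6)(-s^2 + 3s - 4) = -6s^2 + 18s - 24
Sum: -6s^3 + 12s^2 - 6s - 24
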